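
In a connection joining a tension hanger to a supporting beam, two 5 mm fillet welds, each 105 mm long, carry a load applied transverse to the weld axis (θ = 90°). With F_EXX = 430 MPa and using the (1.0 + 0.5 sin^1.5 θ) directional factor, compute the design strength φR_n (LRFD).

t_e = 0.707 × 5 = 3.535 mm; A_we = 3.535 × 210 = 742.3 mm².
Directional factor: 1.0 + 0.5 sin^1.5(90°) = 1.5.
F_nw = 0.6 × 430 × 1.5 = 387 MPa.
φR_n = 0.75 × 387 × 742.3 × 10⁻³ = 215.5 kN.

φR_n ≈ 215 kN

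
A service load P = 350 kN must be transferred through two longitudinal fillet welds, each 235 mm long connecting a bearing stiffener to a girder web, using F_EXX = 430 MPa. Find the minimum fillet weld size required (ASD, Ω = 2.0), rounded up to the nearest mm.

w = 9 mm

Total weld length L = 470 mm.
Required throat t_e = P × Ω / (0.6 F_EXX × L) = 350 × 2.0 / (0.6 × 430 × 470 × 10⁻³) = 5.773 mm.
Required leg w = t_e / 0.707 = 8.165 mm → use 9 mm.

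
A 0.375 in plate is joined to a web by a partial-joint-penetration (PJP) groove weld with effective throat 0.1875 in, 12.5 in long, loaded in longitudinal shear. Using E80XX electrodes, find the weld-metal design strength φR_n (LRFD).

E80XX → F_EXX = 80 ksi.
Effective throat (given) t_e = 0.1875 in.
A_we = 0.1875 × 12.5 = 2.344 in².
F_nw = 0.6 F_EXX = 48 ksi.
φR_n = 0.75 × 48 × 2.344 = 84.38 kips.

φR_n ≈ 84.4 kips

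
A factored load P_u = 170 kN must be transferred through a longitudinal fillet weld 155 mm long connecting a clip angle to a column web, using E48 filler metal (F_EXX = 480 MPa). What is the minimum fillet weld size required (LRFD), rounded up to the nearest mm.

Total weld length L = 155 mm.
Required throat t_e = P_u / (φ × 0.6 F_EXX × L) = 170 / (0.75 × 0.6 × 480 × 155 × 10⁻³) = 5.078 mm.
Required leg w = t_e / 0.707 = 7.182 mm → use 8 mm.

w = 8 mm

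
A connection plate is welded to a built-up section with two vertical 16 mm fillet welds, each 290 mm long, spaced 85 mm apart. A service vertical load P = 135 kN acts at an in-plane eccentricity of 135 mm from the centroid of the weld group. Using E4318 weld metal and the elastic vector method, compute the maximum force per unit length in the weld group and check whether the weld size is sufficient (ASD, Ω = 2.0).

f_max ≈ 644 N/mm; adequate

E43XX → F_EXX = 430 MPa.
Total weld length L_w = 580 mm. Treat welds as unit-width lines.
Polar moment about centroid: J = 2[d³/12 + d(b/2)²] = 2[290³/12 + 290×42.5²] = 5112000 mm³.
Direct shear f_v = P/L_w = 135×10³ / 580 = 232.8 N/mm (vertical).
Torsion M = P·e = 135×10³ × 135 = 18225000 N·mm.
Critical point at (x, y) = (42.5, 145) from centroid. f_tx = M·y/J = 516.9 N/mm; f_ty = M·x/J = 151.5 N/mm.
Resultant f_max = √[f_tx² + (f_v + f_ty)²] = √[516.9² + (232.8 + 151.5)²] = 644.1 N/mm.
Capacity per unit length: r_n/Ω = (1/2.0) × 0.6 × 430 × (0.707 × 16) = 1459 N/mm.
644.1 ≤ 1459 → adequate.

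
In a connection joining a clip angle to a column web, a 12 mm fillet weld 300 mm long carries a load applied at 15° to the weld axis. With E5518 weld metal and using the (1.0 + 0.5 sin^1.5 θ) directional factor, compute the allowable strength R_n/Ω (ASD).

R_n/Ω ≈ 448 kN

E55XX → F_EXX = 550 MPa.
t_e = 0.707 × 12 = 8.484 mm; A_we = 8.484 × 300 = 2545 mm².
Directional factor: 1.0 + 0.5 sin^1.5(15°) = 1.066.
F_nw = 0.6 × 550 × 1.066 = 351.7 MPa.
R_n/Ω = (351.7 × 2545) / 2.0 × 10⁻³ = 447.6 kN.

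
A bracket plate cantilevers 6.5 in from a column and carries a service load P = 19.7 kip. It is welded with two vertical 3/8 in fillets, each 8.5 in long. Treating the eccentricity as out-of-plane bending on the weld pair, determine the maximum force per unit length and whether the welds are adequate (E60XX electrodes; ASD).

f_max ≈ 5.44 kip/in; NOT adequate

E60XX → F_EXX = 60 ksi.
L_w = 2 × 8.5 = 17 in; section modulus (unit throat) S = 2 × L²/6 = 24.08 in².
Direct shear f_v = P/L_w = 19.7/17 = 1.159 kip/in.
Moment M = P × e = 19.7 × 6.5 = 128.05 kip·in; bending f_b = M/S = 5.317 kip/in.
f_max = √(f_v² + f_b²) = √(1.159² + 5.317²) = 5.442 kip/in.
r_n/Ω = (1/2.0) × 0.6 × 60 × (0.707 × 0.375) = 4.772 kip/in → NOT adequate.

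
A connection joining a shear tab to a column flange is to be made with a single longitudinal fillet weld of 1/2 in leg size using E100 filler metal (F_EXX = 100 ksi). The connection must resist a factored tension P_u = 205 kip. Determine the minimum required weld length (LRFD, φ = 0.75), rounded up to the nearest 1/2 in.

L = 13 in

Throat t_e = 0.707 × 0.5 = 0.3535 in.
φr_n = 0.75 × 0.6 × 100 × 0.3535 = 15.91 kip/in.
L_req = P_u / φr_n = 205 / 15.91 = 12.89 in total.
Round up → use L = 13 in.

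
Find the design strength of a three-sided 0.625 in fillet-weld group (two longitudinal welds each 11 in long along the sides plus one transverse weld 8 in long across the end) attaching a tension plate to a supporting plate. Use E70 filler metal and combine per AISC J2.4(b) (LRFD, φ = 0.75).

E70XX → F_EXX = 70 ksi.
t_e = 0.707 × 0.625 = 0.4419 in.
R_nwl = 0.6 × 70 × 0.4419 × 22 = 408.3 kip (longitudinal, 2 welds).
R_nwt = 0.6 × 70 × 0.4419 × 8 = 148.5 kip (transverse, base value).
(i) R_nwl + R_nwt = 556.8 kip; (ii) 0.85 R_nwl + 1.5 R_nwt = 569.8 kip.
R_n = max = 569.8 kip [governs: (ii)]; φR_n = 427.3 kip.

φR_n ≈ 427 kip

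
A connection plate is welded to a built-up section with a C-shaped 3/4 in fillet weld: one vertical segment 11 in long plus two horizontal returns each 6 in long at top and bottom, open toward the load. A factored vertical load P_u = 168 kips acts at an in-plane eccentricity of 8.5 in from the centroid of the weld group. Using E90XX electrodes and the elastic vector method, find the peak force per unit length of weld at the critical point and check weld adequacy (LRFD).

E90XX → F_EXX = 90 ksi.
Total weld length L_w = 23 in. Treat welds as unit-width lines.
Centroid: x̄ = 2×6×3 / 23 = 1.565 in from the vertical weld.
Polar moment about centroid: J = I_x + I_y = [11³/12 + 2×6×5.5²] + [11×1.565² + 2(6³/12 + 6×1.435²)] = 561.6 in³.
Direct shear f_v = P/L_w = 168 / 23 = 7.304 kip/in (vertical).
Torsion M = P·e = 168 × 8.5 = 1428 kip·in.
Critical point at (x, y) = (4.435, 5.5) from centroid. f_tx = M·y/J = 13.99 kip/in; f_ty = M·x/J = 11.28 kip/in.
Resultant f_max = √[f_tx² + (f_v + f_ty)²] = √[13.99² + (7.304 + 11.28)²] = 23.26 kip/in.
Capacity per unit length: φr_n = 0.75 × 0.6 × 90 × (0.707 × 0.75) = 21.48 kip/in.
23.26 > 21.48 → NOT adequate.

f_max ≈ 23.3 kip/in; NOT adequate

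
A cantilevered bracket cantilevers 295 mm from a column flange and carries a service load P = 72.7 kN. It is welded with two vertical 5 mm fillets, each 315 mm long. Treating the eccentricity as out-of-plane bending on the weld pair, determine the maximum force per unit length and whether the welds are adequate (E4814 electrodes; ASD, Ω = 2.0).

E48XX → F_EXX = 480 MPa.
L_w = 2 × 315 = 630 mm; section modulus (unit throat) S = 2 × L²/6 = 33080 mm².
Direct shear f_v = P/L_w = 72.7×10³/630 = 115.4 N/mm.
Moment M = P × e = 72.7×10³ × 295 = 21446000 N·mm; bending f_b = M/S = 648.4 N/mm.
f_max = √(f_v² + f_b²) = √(115.4² + 648.4²) = 658.6 N/mm.
r_n/Ω = (1/2.0) × 0.6 × 480 × (0.707 × 5) = 509 N/mm → NOT adequate.

f_max ≈ 659 N/mm; NOT adequate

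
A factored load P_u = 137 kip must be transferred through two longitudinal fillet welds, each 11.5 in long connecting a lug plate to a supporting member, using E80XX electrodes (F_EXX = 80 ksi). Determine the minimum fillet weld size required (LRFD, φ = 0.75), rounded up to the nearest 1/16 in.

w = 1/4 in

Total weld length L = 23 in.
Required throat t_e = P_u / (φ × 0.6 F_EXX × L) = 137 / (0.75 × 0.6 × 80 × 23) = 0.1655 in.
Required leg w = t_e / 0.707 = 0.234 in → use 1/4 in.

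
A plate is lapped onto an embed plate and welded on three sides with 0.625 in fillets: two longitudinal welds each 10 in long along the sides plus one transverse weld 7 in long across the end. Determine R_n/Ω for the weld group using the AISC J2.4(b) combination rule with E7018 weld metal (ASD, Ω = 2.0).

R_n/Ω ≈ 255 kip

E70XX → F_EXX = 70 ksi.
t_e = 0.707 × 0.625 = 0.4419 in.
R_nwl = 0.6 × 70 × 0.4419 × 20 = 371.2 kip (longitudinal, 2 welds).
R_nwt = 0.6 × 70 × 0.4419 × 7 = 129.9 kip (transverse, base value).
(i) R_nwl + R_nwt = 501.1 kip; (ii) 0.85 R_nwl + 1.5 R_nwt = 510.4 kip.
R_n = max = 510.4 kip [governs: (ii)]; R_n/Ω = 255.2 kip.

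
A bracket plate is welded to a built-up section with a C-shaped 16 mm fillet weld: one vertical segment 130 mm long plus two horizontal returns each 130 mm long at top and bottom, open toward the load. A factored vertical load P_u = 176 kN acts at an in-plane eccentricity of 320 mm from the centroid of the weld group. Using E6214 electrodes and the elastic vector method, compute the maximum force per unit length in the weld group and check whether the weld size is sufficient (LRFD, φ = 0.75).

E62XX → F_EXX = 620 MPa.
Total weld length L_w = 390 mm. Treat welds as unit-width lines.
Centroid: x̄ = 2×130×65 / 390 = 43.33 mm from the vertical weld.
Polar moment about centroid: J = I_x + I_y = [130³/12 + 2×130×65²] + [130×43.33² + 2(130³/12 + 130×21.67²)] = 2014000 mm³.
Direct shear f_v = P/L_w = 176×10³ / 390 = 451.3 N/mm (vertical).
Torsion M = P·e = 176×10³ × 320 = 56320000 N·mm.
Critical point at (x, y) = (86.67, 65) from centroid. f_tx = M·y/J = 1818 N/mm; f_ty = M·x/J = 2424 N/mm.
Resultant f_max = √[f_tx² + (f_v + f_ty)²] = √[1818² + (451.3 + 2424)²] = 3401 N/mm.
Capacity per unit length: φr_n = 0.75 × 0.6 × 620 × (0.707 × 16) = 3156 N/mm.
3401 > 3156 → NOT adequate.

f_max ≈ 3400 N/mm; NOT adequate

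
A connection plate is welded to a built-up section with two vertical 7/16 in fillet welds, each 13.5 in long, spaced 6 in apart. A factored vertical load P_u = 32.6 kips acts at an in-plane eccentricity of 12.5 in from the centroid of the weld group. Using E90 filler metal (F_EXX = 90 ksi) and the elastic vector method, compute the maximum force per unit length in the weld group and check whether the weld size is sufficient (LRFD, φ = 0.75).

f_max ≈ 5.22 kip/in; adequate

Total weld length L_w = 27 in. Treat welds as unit-width lines.
Polar moment about centroid: J = 2[d³/12 + d(b/2)²] = 2[13.5³/12 + 13.5×3²] = 653.1 in³.
Direct shear f_v = P/L_w = 32.6 / 27 = 1.207 kip/in (vertical).
Torsion M = P·e = 32.6 × 12.5 = 407.5 kip·in.
Critical point at (x, y) = (3, 6.75) from centroid. f_tx = M·y/J = 4.212 kip/in; f_ty = M·x/J = 1.872 kip/in.
Resultant f_max = √[f_tx² + (f_v + f_ty)²] = √[4.212² + (1.207 + 1.872)²] = 5.218 kip/in.
Capacity per unit length: φr_n = 0.75 × 0.6 × 90 × (0.707 × 0.4375) = 12.53 kip/in.
5.218 ≤ 12.53 → adequate.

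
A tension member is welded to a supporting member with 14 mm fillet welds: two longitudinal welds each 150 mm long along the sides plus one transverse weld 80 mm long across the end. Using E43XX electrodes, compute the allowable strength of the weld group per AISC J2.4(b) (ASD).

R_n/Ω ≈ 485 kN

E43XX → F_EXX = 430 MPa.
t_e = 0.707 × 14 = 9.898 mm.
R_nwl = 0.6 × 430 × 9.898 × 300 × 10⁻³ = 766.1 kN (longitudinal, 2 welds).
R_nwt = 0.6 × 430 × 9.898 × 80 × 10⁻³ = 204.3 kN (transverse, base value).
(i) R_nwl + R_nwt = 970.4 kN; (ii) 0.85 R_nwl + 1.5 R_nwt = 957.6 kN.
R_n = max = 970.4 kN [governs: (i)]; R_n/Ω = 485.2 kN.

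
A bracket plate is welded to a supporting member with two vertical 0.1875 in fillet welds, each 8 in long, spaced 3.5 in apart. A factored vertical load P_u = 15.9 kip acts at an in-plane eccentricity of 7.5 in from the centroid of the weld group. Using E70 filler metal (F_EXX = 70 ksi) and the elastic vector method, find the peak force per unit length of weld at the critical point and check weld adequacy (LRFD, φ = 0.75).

f_max ≈ 4.37 kip/in; NOT adequate

Total weld length L_w = 16 in. Treat welds as unit-width lines.
Polar moment about centroid: J = 2[d³/12 + d(b/2)²] = 2[8³/12 + 8×1.75²] = 134.3 in³.
Direct shear f_v = P/L_w = 15.9 / 16 = 0.9938 kip/in (vertical).
Torsion M = P·e = 15.9 × 7.5 = 119.25 kip·in.
Critical point at (x, y) = (1.75, 4) from centroid. f_tx = M·y/J = 3.551 kip/in; f_ty = M·x/J = 1.554 kip/in.
Resultant f_max = √[f_tx² + (f_v + f_ty)²] = √[3.551² + (0.9938 + 1.554)²] = 4.37 kip/in.
Capacity per unit length: φr_n = 0.75 × 0.6 × 70 × (0.707 × 0.1875) = 4.176 kip/in.
4.37 > 4.176 → NOT adequate.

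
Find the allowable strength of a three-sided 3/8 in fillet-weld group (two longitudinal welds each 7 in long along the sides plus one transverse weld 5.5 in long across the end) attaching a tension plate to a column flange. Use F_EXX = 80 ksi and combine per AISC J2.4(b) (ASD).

t_e = 0.707 × 0.375 = 0.2651 in.
R_nwl = 0.6 × 80 × 0.2651 × 14 = 178.2 kip (longitudinal, 2 welds).
R_nwt = 0.6 × 80 × 0.2651 × 5.5 = 69.99 kip (transverse, base value).
(i) R_nwl + R_nwt = 248.2 kip; (ii) 0.85 R_nwl + 1.5 R_nwt = 256.4 kip.
R_n = max = 256.4 kip [governs: (ii)]; R_n/Ω = 128.2 kip.

R_n/Ω ≈ 128 kip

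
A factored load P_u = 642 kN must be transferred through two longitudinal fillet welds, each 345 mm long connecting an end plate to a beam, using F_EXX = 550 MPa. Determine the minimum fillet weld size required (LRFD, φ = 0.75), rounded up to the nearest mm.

Total weld length L = 690 mm.
Required throat t_e = P_u / (φ × 0.6 F_EXX × L) = 642 / (0.75 × 0.6 × 550 × 690 × 10⁻³) = 3.759 mm.
Required leg w = t_e / 0.707 = 5.317 mm → use 6 mm.

w = 6 mm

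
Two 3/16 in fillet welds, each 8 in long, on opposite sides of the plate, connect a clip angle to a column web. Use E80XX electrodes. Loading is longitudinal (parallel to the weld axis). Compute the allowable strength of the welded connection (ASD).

E80XX → F_EXX = 80 ksi.
Effective throat t_e = 0.707 × 0.1875 = 0.1326 in.
Total length L = 16 in; A_we = 0.1326 × 16 = 2.121 in².
F_nw = 0.6 F_EXX = 0.6 × 80 = 48 ksi.
R_n = 48 × 2.121 = 101.8 kip; R_n/Ω = 101.8/2.0 = 50.9 kip.

R_n/Ω ≈ 50.9 kip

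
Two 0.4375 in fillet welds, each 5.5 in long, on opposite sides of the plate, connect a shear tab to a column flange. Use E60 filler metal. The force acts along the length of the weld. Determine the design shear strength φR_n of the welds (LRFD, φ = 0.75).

φR_n ≈ 91.9 kip

E60XX → F_EXX = 60 ksi.
Effective throat t_e = 0.707 × 0.4375 = 0.3093 in.
Total length L = 11 in; A_we = 0.3093 × 11 = 3.402 in².
F_nw = 0.6 F_EXX = 0.6 × 60 = 36 ksi.
φR_n = 0.75 × 36 × 3.402 = 91.87 kip.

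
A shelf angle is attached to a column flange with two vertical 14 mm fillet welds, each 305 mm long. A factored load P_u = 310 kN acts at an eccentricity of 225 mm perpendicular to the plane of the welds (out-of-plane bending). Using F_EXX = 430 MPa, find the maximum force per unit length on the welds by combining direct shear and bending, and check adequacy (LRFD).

L_w = 2 × 305 = 610 mm; section modulus (unit throat) S = 2 × L²/6 = 31010 mm².
Direct shear f_v = P/L_w = 310×10³/610 = 508.2 N/mm.
Moment M = P × e = 310×10³ × 225 = 69750000 N·mm; bending f_b = M/S = 2249 N/mm.
f_max = √(f_v² + f_b²) = √(508.2² + 2249²) = 2306 N/mm.
φr_n = 0.75 × 0.6 × 430 × (0.707 × 14) = 1915 N/mm → NOT adequate.

f_max ≈ 2310 N/mm; NOT adequate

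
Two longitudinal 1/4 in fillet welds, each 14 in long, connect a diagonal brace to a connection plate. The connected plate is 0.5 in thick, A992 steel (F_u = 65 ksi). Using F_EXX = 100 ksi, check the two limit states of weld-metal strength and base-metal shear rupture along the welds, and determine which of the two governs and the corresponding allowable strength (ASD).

t_e = 0.707 × 0.25 = 0.1767 in; L = 28 in.
Weld metal: R_n/Ω = (1/2.0) × 0.6 × 100 × 0.1767 × 28 = 148.5 kip.
Base metal (shear rupture): R_n/Ω = (1/2.0) × 0.6 × 65 × 0.5 × 28 = 273 kip.
Governing: weld metal.

R_n/Ω ≈ 148 kip (weld metal governs)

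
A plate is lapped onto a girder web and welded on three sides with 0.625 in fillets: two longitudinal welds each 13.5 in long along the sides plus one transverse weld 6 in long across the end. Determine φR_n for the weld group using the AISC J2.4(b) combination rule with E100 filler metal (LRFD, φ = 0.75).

φR_n ≈ 656 kip

E100XX → F_EXX = 100 ksi.
t_e = 0.707 × 0.625 = 0.4419 in.
R_nwl = 0.6 × 100 × 0.4419 × 27 = 715.8 kip (longitudinal, 2 welds).
R_nwt = 0.6 × 100 × 0.4419 × 6 = 159.1 kip (transverse, base value).
(i) R_nwl + R_nwt = 874.9 kip; (ii) 0.85 R_nwl + 1.5 R_nwt = 847.1 kip.
R_n = max = 874.9 kip [governs: (i)]; φR_n = 656.2 kip.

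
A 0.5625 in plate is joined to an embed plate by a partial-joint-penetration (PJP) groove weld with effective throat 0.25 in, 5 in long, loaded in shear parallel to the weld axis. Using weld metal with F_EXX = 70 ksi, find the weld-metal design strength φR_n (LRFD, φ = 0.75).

Effective throat (given) t_e = 0.25 in.
A_we = 0.25 × 5 = 1.25 in².
F_nw = 0.6 F_EXX = 42 ksi.
φR_n = 0.75 × 42 × 1.25 = 39.38 kip.

φR_n ≈ 39.4 kip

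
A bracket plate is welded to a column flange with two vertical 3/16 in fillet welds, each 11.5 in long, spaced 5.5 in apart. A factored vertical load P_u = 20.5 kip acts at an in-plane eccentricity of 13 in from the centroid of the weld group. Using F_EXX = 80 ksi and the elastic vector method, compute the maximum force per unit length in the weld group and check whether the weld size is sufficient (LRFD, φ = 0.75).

f_max ≈ 4.43 kip/in; adequate

Total weld length L_w = 23 in. Treat welds as unit-width lines.
Polar moment about centroid: J = 2[d³/12 + d(b/2)²] = 2[11.5³/12 + 11.5×2.75²] = 427.4 in³.
Direct shear f_v = P/L_w = 20.5 / 23 = 0.8913 kip/in (vertical).
Torsion M = P·e = 20.5 × 13 = 266.5 kip·in.
Critical point at (x, y) = (2.75, 5.75) from centroid. f_tx = M·y/J = 3.585 kip/in; f_ty = M·x/J = 1.715 kip/in.
Resultant f_max = √[f_tx² + (f_v + f_ty)²] = √[3.585² + (0.8913 + 1.715)²] = 4.432 kip/in.
Capacity per unit length: φr_n = 0.75 × 0.6 × 80 × (0.707 × 0.1875) = 4.772 kip/in.
4.432 ≤ 4.772 → adequate.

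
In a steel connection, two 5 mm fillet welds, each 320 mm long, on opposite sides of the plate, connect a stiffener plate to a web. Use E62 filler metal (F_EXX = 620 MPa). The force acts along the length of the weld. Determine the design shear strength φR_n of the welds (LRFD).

φR_n ≈ 631 kN

Effective throat t_e = 0.707 × 5 = 3.535 mm.
Total length L = 640 mm; A_we = 3.535 × 640 = 2262 mm².
F_nw = 0.6 F_EXX = 0.6 × 620 = 372 MPa.
φR_n = 0.75 × 372 × 2262 × 10⁻³ = 631.2 kN.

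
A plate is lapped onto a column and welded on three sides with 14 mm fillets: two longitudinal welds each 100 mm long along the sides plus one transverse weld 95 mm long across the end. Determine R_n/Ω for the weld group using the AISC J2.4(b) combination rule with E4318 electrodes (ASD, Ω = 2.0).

R_n/Ω ≈ 399 kN

E43XX → F_EXX = 430 MPa.
t_e = 0.707 × 14 = 9.898 mm.
R_nwl = 0.6 × 430 × 9.898 × 200 × 10⁻³ = 510.7 kN (longitudinal, 2 welds).
R_nwt = 0.6 × 430 × 9.898 × 95 × 10⁻³ = 242.6 kN (transverse, base value).
(i) R_nwl + R_nwt = 753.3 kN; (ii) 0.85 R_nwl + 1.5 R_nwt = 798 kN.
R_n = max = 798 kN [governs: (ii)]; R_n/Ω = 399 kN.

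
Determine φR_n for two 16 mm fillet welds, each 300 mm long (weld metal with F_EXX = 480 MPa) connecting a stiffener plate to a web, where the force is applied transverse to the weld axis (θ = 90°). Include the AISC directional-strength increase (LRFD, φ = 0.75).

φR_n ≈ 2200 kN

t_e = 0.707 × 16 = 11.31 mm; A_we = 11.31 × 600 = 6787 mm².
Directional factor: 1.0 + 0.5 sin^1.5(90°) = 1.5.
F_nw = 0.6 × 480 × 1.5 = 432 MPa.
φR_n = 0.75 × 432 × 6787 × 10⁻³ = 2199 kN.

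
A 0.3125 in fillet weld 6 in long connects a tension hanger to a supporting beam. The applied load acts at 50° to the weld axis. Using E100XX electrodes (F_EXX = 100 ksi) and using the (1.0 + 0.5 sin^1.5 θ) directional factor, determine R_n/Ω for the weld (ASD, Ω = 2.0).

t_e = 0.707 × 0.3125 = 0.2209 in; A_we = 0.2209 × 6 = 1.326 in².
Directional factor: 1.0 + 0.5 sin^1.5(50°) = 1.335.
F_nw = 0.6 × 100 × 1.335 = 80.11 ksi.
R_n/Ω = (80.11 × 1.326) / 2.0 = 53.1 kips.

R_n/Ω ≈ 53.1 kips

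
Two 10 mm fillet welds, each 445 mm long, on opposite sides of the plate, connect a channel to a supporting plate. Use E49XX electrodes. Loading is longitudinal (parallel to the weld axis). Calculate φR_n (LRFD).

φR_n ≈ 1390 kN

E49XX → F_EXX = 490 MPa.
Effective throat t_e = 0.707 × 10 = 7.07 mm.
Total length L = 890 mm; A_we = 7.07 × 890 = 6292 mm².
F_nw = 0.6 F_EXX = 0.6 × 490 = 294 MPa.
φR_n = 0.75 × 294 × 6292 × 10⁻³ = 1387 kN.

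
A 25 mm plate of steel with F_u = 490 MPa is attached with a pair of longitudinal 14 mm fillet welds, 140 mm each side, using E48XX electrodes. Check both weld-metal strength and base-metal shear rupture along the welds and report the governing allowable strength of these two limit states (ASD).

E48XX → F_EXX = 480 MPa.
t_e = 0.707 × 14 = 9.898 mm; L = 280 mm.
Weld metal: R_n/Ω = (1/2.0) × 0.6 × 480 × 9.898 × 280 × 10⁻³ = 399.1 kN.
Base metal (shear rupture): R_n/Ω = (1/2.0) × 0.6 × 490 × 25 × 280 × 10⁻³ = 1029 kN.
Governing: weld metal.

R_n/Ω ≈ 399 kN (weld metal governs)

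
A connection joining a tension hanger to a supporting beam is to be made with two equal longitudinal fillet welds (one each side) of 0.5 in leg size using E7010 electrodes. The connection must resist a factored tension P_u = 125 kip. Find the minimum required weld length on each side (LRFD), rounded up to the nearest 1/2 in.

L = 6 in on each side

E70XX → F_EXX = 70 ksi.
Throat t_e = 0.707 × 0.5 = 0.3535 in.
φr_n = 0.75 × 0.6 × 70 × 0.3535 = 11.14 kip/in.
L_req = P_u / φr_n = 125 / 11.14 = 11.23 in total.
Per side: 11.23 / 2 = 5.613 in.
Round up → use L = 6 in on each side.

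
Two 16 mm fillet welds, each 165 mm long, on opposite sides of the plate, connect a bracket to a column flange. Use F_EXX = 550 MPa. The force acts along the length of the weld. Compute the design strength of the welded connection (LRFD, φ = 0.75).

Effective throat t_e = 0.707 × 16 = 11.31 mm.
Total length L = 330 mm; A_we = 11.31 × 330 = 3733 mm².
F_nw = 0.6 F_EXX = 0.6 × 550 = 330 MPa.
φR_n = 0.75 × 330 × 3733 × 10⁻³ = 923.9 kN.

φR_n ≈ 924 kN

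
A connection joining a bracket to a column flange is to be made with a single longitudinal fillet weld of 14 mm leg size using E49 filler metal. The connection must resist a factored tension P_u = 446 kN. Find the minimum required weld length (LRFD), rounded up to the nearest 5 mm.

E49XX → F_EXX = 490 MPa.
Throat t_e = 0.707 × 14 = 9.898 mm.
φr_n = 0.75 × 0.6 × 490 × 9.898 × 10⁻³ = 2.183 kN/mm.
L_req = P_u / φr_n = 446 / 2.183 = 204.4 mm total.
Round up → use L = 205 mm.

L = 205 mm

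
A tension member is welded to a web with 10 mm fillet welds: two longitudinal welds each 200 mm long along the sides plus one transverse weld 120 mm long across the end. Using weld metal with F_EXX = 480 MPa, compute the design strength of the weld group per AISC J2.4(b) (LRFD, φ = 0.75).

φR_n ≈ 794 kN

t_e = 0.707 × 10 = 7.07 mm.
R_nwl = 0.6 × 480 × 7.07 × 400 × 10⁻³ = 814.5 kN (longitudinal, 2 welds).
R_nwt = 0.6 × 480 × 7.07 × 120 × 10⁻³ = 244.3 kN (transverse, base value).
(i) R_nwl + R_nwt = 1059 kN; (ii) 0.85 R_nwl + 1.5 R_nwt = 1059 kN.
R_n = max = 1059 kN [governs: (i)]; φR_n = 794.1 kN.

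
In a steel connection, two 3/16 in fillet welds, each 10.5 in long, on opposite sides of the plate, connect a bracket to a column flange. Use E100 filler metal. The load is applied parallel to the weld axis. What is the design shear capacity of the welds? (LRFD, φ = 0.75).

E100XX → F_EXX = 100 ksi.
Effective throat t_e = 0.707 × 0.1875 = 0.1326 in.
Total length L = 21 in; A_we = 0.1326 × 21 = 2.784 in².
F_nw = 0.6 F_EXX = 0.6 × 100 = 60 ksi.
φR_n = 0.75 × 60 × 2.784 = 125.3 kip.

φR_n ≈ 125 kip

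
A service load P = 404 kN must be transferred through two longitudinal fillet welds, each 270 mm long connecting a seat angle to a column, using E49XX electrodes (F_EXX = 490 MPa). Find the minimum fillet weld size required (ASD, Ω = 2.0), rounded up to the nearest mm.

w = 8 mm

Total weld length L = 540 mm.
Required throat t_e = P × Ω / (0.6 F_EXX × L) = 404 × 2.0 / (0.6 × 490 × 540 × 10⁻³) = 5.089 mm.
Required leg w = t_e / 0.707 = 7.199 mm → use 8 mm.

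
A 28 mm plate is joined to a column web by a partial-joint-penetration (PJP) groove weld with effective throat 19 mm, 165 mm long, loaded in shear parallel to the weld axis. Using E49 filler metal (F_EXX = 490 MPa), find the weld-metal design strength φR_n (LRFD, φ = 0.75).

φR_n ≈ 691 kN

Effective throat (given) t_e = 19 mm.
A_we = 19 × 165 = 3135 mm².
F_nw = 0.6 F_EXX = 294 MPa.
φR_n = 0.75 × 294 × 3135 × 10⁻³ = 691.3 kN.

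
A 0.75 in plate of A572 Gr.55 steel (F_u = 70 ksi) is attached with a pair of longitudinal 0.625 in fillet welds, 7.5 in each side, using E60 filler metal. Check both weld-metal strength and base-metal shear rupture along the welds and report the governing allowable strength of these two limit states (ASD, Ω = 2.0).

E60XX → F_EXX = 60 ksi.
t_e = 0.707 × 0.625 = 0.4419 in; L = 15 in.
Weld metal: R_n/Ω = (1/2.0) × 0.6 × 60 × 0.4419 × 15 = 119.3 kip.
Base metal (shear rupture): R_n/Ω = (1/2.0) × 0.6 × 70 × 0.75 × 15 = 236.2 kip.
Governing: weld metal.

R_n/Ω ≈ 119 kip (weld metal governs)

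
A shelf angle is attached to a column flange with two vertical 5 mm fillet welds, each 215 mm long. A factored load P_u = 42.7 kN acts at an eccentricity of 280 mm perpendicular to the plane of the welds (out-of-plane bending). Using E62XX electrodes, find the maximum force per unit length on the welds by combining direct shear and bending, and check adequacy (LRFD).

E62XX → F_EXX = 620 MPa.
L_w = 2 × 215 = 430 mm; section modulus (unit throat) S = 2 × L²/6 = 15410 mm².
Direct shear f_v = P/L_w = 42.7×10³/430 = 99.3 N/mm.
Moment M = P × e = 42.7×10³ × 280 = 11956000 N·mm; bending f_b = M/S = 775.9 N/mm.
f_max = √(f_v² + f_b²) = √(99.3² + 775.9²) = 782.3 N/mm.
φr_n = 0.75 × 0.6 × 620 × (0.707 × 5) = 986.3 N/mm → adequate.

f_max ≈ 782 N/mm; adequate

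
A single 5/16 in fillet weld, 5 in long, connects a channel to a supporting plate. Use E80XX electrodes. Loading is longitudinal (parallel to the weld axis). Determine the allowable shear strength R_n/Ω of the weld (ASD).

E80XX → F_EXX = 80 ksi.
Effective throat t_e = 0.707 × 0.3125 = 0.2209 in.
Total length L = 5 in; A_we = 0.2209 × 5 = 1.105 in².
F_nw = 0.6 F_EXX = 0.6 × 80 = 48 ksi.
R_n = 48 × 1.105 = 53.02 kips; R_n/Ω = 53.02/2.0 = 26.51 kips.

R_n/Ω ≈ 26.5 kips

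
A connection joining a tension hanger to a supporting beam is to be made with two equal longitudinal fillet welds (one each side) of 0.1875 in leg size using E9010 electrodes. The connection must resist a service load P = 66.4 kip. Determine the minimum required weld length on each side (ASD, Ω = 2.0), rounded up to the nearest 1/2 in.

L = 9.5 in on each side

E90XX → F_EXX = 90 ksi.
Throat t_e = 0.707 × 0.1875 = 0.1326 in.
r_n/Ω = (0.6 × 90 × 0.1326) / 2.0 = 3.579 kip/in.
L_req = P / (r_n/Ω) = 66.4 / 3.579 = 18.55 in total.
Per side: 18.55 / 2 = 9.276 in.
Round up → use L = 9.5 in on each side.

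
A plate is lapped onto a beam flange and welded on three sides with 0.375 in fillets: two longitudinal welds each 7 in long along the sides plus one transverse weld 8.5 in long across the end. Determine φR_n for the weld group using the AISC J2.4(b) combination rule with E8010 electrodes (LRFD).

E80XX → F_EXX = 80 ksi.
t_e = 0.707 × 0.375 = 0.2651 in.
R_nwl = 0.6 × 80 × 0.2651 × 14 = 178.2 kips (longitudinal, 2 welds).
R_nwt = 0.6 × 80 × 0.2651 × 8.5 = 108.2 kips (transverse, base value).
(i) R_nwl + R_nwt = 286.3 kips; (ii) 0.85 R_nwl + 1.5 R_nwt = 313.7 kips.
R_n = max = 313.7 kips [governs: (ii)]; φR_n = 235.3 kips.

φR_n ≈ 235 kips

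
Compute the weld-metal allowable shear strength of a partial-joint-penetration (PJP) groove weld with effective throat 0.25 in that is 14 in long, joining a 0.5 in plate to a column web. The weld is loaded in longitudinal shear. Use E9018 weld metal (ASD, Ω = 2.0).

R_n/Ω ≈ 94.5 kip

E90XX → F_EXX = 90 ksi.
Effective throat (given) t_e = 0.25 in.
A_we = 0.25 × 14 = 3.5 in².
F_nw = 0.6 F_EXX = 54 ksi.
R_n/Ω = (54 × 3.5) / 2.0 = 94.5 kip.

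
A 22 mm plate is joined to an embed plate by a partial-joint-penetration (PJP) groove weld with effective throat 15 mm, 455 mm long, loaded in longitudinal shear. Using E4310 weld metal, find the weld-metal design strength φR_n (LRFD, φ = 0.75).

φR_n ≈ 1320 kN

E43XX → F_EXX = 430 MPa.
Effective throat (given) t_e = 15 mm.
A_we = 15 × 455 = 6825 mm².
F_nw = 0.6 F_EXX = 258 MPa.
φR_n = 0.75 × 258 × 6825 × 10⁻³ = 1321 kN.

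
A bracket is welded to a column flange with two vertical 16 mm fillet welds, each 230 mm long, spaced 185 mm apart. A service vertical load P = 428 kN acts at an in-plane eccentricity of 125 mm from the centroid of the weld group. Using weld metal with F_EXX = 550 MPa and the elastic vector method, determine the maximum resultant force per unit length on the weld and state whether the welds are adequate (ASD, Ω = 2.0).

Total weld length L_w = 460 mm. Treat welds as unit-width lines.
Polar moment about centroid: J = 2[d³/12 + d(b/2)²] = 2[230³/12 + 230×92.5²] = 5964000 mm³.
Direct shear f_v = P/L_w = 428×10³ / 460 = 930.4 N/mm (vertical).
Torsion M = P·e = 428×10³ × 125 = 53500000 N·mm.
Critical point at (x, y) = (92.5, 115) from centroid. f_tx = M·y/J = 1032 N/mm; f_ty = M·x/J = 829.8 N/mm.
Resultant f_max = √[f_tx² + (f_v + f_ty)²] = √[1032² + (930.4 + 829.8)²] = 2040 N/mm.
Capacity per unit length: r_n/Ω = (1/2.0) × 0.6 × 550 × (0.707 × 16) = 1866 N/mm.
2040 > 1866 → NOT adequate.

f_max ≈ 2040 N/mm; NOT adequate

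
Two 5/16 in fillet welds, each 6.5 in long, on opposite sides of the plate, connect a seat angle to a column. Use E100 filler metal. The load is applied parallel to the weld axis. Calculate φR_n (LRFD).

E100XX → F_EXX = 100 ksi.
Effective throat t_e = 0.707 × 0.3125 = 0.2209 in.
Total length L = 13 in; A_we = 0.2209 × 13 = 2.872 in².
F_nw = 0.6 F_EXX = 0.6 × 100 = 60 ksi.
φR_n = 0.75 × 60 × 2.872 = 129.2 kips.

φR_n ≈ 129 kips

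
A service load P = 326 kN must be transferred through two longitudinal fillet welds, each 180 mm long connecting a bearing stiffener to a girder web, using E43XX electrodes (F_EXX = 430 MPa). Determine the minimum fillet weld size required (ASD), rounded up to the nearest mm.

Total weld length L = 360 mm.
Required throat t_e = P × Ω / (0.6 F_EXX × L) = 326 × 2.0 / (0.6 × 430 × 360 × 10⁻³) = 7.02 mm.
Required leg w = t_e / 0.707 = 9.929 mm → use 10 mm.

w = 10 mm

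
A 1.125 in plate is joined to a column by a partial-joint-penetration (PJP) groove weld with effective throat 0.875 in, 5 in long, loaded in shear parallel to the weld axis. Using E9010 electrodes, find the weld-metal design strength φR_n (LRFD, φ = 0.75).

φR_n ≈ 177 kips

E90XX → F_EXX = 90 ksi.
Effective throat (given) t_e = 0.875 in.
A_we = 0.875 × 5 = 4.375 in².
F_nw = 0.6 F_EXX = 54 ksi.
φR_n = 0.75 × 54 × 4.375 = 177.2 kips.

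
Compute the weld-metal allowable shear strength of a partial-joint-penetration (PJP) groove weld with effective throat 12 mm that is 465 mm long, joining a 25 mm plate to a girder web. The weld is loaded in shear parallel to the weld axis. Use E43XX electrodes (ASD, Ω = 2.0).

E43XX → F_EXX = 430 MPa.
Effective throat (given) t_e = 12 mm.
A_we = 12 × 465 = 5580 mm².
F_nw = 0.6 F_EXX = 258 MPa.
R_n/Ω = (258 × 5580) / 2.0 × 10⁻³ = 719.8 kN.

R_n/Ω ≈ 720 kN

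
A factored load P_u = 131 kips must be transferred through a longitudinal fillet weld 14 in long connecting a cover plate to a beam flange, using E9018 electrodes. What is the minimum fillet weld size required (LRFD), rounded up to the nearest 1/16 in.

E90XX → F_EXX = 90 ksi.
Total weld length L = 14 in.
Required throat t_e = P_u / (φ × 0.6 F_EXX × L) = 131 / (0.75 × 0.6 × 90 × 14) = 0.231 in.
Required leg w = t_e / 0.707 = 0.3268 in → use 3/8 in.

w = 3/8 in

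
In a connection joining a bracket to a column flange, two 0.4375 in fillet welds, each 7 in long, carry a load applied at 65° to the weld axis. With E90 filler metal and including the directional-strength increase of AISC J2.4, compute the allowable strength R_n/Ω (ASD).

E90XX → F_EXX = 90 ksi.
t_e = 0.707 × 0.4375 = 0.3093 in; A_we = 0.3093 × 14 = 4.33 in².
Directional factor: 1.0 + 0.5 sin^1.5(65°) = 1.431.
F_nw = 0.6 × 90 × 1.431 = 77.3 ksi.
R_n/Ω = (77.3 × 4.33) / 2.0 = 167.4 kips.

R_n/Ω ≈ 167 kips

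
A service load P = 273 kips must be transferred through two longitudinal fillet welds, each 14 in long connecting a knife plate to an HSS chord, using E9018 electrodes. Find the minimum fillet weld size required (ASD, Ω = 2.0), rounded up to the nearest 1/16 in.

E90XX → F_EXX = 90 ksi.
Total weld length L = 28 in.
Required throat t_e = P × Ω / (0.6 F_EXX × L) = 273 × 2.0 / (0.6 × 90 × 28) = 0.3611 in.
Required leg w = t_e / 0.707 = 0.5108 in → use 9/16 in.

w = 9/16 in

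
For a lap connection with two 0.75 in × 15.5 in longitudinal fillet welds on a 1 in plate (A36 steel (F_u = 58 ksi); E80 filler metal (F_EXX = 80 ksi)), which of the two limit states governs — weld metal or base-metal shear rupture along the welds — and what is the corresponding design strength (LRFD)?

t_e = 0.707 × 0.75 = 0.5302 in; L = 31 in.
Weld metal: φR_n = 0.75 × 0.6 × 80 × 0.5302 × 31 = 591.8 kip.
Base metal (shear rupture): φR_n = 0.75 × 0.6 × 58 × 1 × 31 = 809.1 kip.
Governing: weld metal.

φR_n ≈ 592 kip (weld metal governs)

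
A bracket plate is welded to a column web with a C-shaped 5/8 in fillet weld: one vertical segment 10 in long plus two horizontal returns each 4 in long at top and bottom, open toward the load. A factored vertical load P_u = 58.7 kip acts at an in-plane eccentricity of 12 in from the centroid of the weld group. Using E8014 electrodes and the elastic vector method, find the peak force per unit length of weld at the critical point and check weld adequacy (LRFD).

E80XX → F_EXX = 80 ksi.
Total weld length L_w = 18 in. Treat welds as unit-width lines.
Centroid: x̄ = 2×4×2 / 18 = 0.8889 in from the vertical weld.
Polar moment about centroid: J = I_x + I_y = [10³/12 + 2×4×5²] + [10×0.8889² + 2(4³/12 + 4×1.111²)] = 311.8 in³.
Direct shear f_v = P/L_w = 58.7 / 18 = 3.261 kip/in (vertical).
Torsion M = P·e = 58.7 × 12 = 704.4 kip·in.
Critical point at (x, y) = (3.111, 5) from centroid. f_tx = M·y/J = 11.3 kip/in; f_ty = M·x/J = 7.029 kip/in.
Resultant f_max = √[f_tx² + (f_v + f_ty)²] = √[11.3² + (3.261 + 7.029)²] = 15.28 kip/in.
Capacity per unit length: φr_n = 0.75 × 0.6 × 80 × (0.707 × 0.625) = 15.91 kip/in.
15.28 ≤ 15.91 → adequate.

f_max ≈ 15.3 kip/in; adequate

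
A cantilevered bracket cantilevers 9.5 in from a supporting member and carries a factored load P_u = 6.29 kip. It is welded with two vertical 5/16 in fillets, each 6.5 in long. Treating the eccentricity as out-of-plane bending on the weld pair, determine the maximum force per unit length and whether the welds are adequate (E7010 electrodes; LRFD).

f_max ≈ 4.27 kip/in; adequate

E70XX → F_EXX = 70 ksi.
L_w = 2 × 6.5 = 13 in; section modulus (unit throat) S = 2 × L²/6 = 14.08 in².
Direct shear f_v = P/L_w = 6.29/13 = 0.4838 kip/in.
Moment M = P × e = 6.29 × 9.5 = 59.755 kip·in; bending f_b = M/S = 4.243 kip/in.
f_max = √(f_v² + f_b²) = √(0.4838² + 4.243²) = 4.27 kip/in.
φr_n = 0.75 × 0.6 × 70 × (0.707 × 0.3125) = 6.96 kip/in → adequate.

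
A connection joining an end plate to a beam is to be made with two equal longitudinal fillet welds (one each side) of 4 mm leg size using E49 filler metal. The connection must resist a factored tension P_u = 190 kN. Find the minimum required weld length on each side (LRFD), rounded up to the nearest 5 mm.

L = 155 mm on each side

E49XX → F_EXX = 490 MPa.
Throat t_e = 0.707 × 4 = 2.828 mm.
φr_n = 0.75 × 0.6 × 490 × 2.828 × 10⁻³ = 0.6236 kN/mm.
L_req = P_u / φr_n = 190 / 0.6236 = 304.7 mm total.
Per side: 304.7 / 2 = 152.3 mm.
Round up → use L = 155 mm on each side.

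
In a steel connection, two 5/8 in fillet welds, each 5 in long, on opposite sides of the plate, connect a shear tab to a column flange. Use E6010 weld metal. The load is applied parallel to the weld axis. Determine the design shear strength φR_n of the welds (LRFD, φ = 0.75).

E60XX → F_EXX = 60 ksi.
Effective throat t_e = 0.707 × 0.625 = 0.4419 in.
Total length L = 10 in; A_we = 0.4419 × 10 = 4.419 in².
F_nw = 0.6 F_EXX = 0.6 × 60 = 36 ksi.
φR_n = 0.75 × 36 × 4.419 = 119.3 kip.

φR_n ≈ 119 kip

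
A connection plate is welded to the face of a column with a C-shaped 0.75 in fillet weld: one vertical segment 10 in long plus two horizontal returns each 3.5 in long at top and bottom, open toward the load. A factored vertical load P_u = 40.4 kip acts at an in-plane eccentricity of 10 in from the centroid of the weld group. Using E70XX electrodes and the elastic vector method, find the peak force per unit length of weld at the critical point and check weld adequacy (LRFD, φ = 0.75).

E70XX → F_EXX = 70 ksi.
Total weld length L_w = 17 in. Treat welds as unit-width lines.
Centroid: x̄ = 2×3.5×1.75 / 17 = 0.7206 in from the vertical weld.
Polar moment about centroid: J = I_x + I_y = [10³/12 + 2×3.5×5²] + [10×0.7206² + 2(3.5³/12 + 3.5×1.029²)] = 278.1 in³.
Direct shear f_v = P/L_w = 40.4 / 17 = 2.376 kip/in (vertical).
Torsion M = P·e = 40.4 × 10 = 404 kip·in.
Critical point at (x, y) = (2.779, 5) from centroid. f_tx = M·y/J = 7.264 kip/in; f_ty = M·x/J = 4.038 kip/in.
Resultant f_max = √[f_tx² + (f_v + f_ty)²] = √[7.264² + (2.376 + 4.038)²] = 9.691 kip/in.
Capacity per unit length: φr_n = 0.75 × 0.6 × 70 × (0.707 × 0.75) = 16.7 kip/in.
9.691 ≤ 16.7 → adequate.

f_max ≈ 9.69 kip/in; adequate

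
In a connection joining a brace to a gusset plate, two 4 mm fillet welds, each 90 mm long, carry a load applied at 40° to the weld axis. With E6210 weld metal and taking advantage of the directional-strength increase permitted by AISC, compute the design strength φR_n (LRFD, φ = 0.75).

E62XX → F_EXX = 620 MPa.
t_e = 0.707 × 4 = 2.828 mm; A_we = 2.828 × 180 = 509 mm².
Directional factor: 1.0 + 0.5 sin^1.5(40°) = 1.258.
F_nw = 0.6 × 620 × 1.258 = 467.9 MPa.
φR_n = 0.75 × 467.9 × 509 × 10⁻³ = 178.6 kN.

φR_n ≈ 179 kN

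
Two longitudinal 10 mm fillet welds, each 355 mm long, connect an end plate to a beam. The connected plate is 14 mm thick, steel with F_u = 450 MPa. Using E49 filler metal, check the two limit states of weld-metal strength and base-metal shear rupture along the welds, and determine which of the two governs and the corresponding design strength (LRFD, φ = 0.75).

E49XX → F_EXX = 490 MPa.
t_e = 0.707 × 10 = 7.07 mm; L = 710 mm.
Weld metal: φR_n = 0.75 × 0.6 × 490 × 7.07 × 710 × 10⁻³ = 1107 kN.
Base metal (shear rupture): φR_n = 0.75 × 0.6 × 450 × 14 × 710 × 10⁻³ = 2013 kN.
Governing: weld metal.

φR_n ≈ 1110 kN (weld metal governs)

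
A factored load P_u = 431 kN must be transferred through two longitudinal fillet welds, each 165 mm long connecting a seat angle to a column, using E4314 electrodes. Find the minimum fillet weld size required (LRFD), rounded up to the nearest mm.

w = 10 mm

E43XX → F_EXX = 430 MPa.
Total weld length L = 330 mm.
Required throat t_e = P_u / (φ × 0.6 F_EXX × L) = 431 / (0.75 × 0.6 × 430 × 330 × 10⁻³) = 6.75 mm.
Required leg w = t_e / 0.707 = 9.547 mm → use 10 mm.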